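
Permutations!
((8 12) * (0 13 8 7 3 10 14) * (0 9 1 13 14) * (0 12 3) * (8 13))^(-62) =((0 14 9 1 8 3 10 12 7))^(-62) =(0 14 9 1 8 3 10 12 7)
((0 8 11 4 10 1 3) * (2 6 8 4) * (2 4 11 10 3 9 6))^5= (0 11 4 3)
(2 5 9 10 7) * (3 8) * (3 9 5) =(2 3 8 9 10 7) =[0, 1, 3, 8, 4, 5, 6, 2, 9, 10, 7]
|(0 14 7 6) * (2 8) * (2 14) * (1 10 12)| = 6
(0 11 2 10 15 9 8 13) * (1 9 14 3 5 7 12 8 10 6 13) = (0 11 2 6 13)(1 9 10 15 14 3 5 7 12 8) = [11, 9, 6, 5, 4, 7, 13, 12, 1, 10, 15, 2, 8, 0, 3, 14]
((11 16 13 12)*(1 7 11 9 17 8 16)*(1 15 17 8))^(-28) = (1 11 17 7 15)(8 13 9 16 12)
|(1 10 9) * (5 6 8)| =|(1 10 9)(5 6 8)| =3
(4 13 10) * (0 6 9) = (0 6 9)(4 13 10) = [6, 1, 2, 3, 13, 5, 9, 7, 8, 0, 4, 11, 12, 10]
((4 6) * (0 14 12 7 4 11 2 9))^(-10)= (0 9 2 11 6 4 7 12 14)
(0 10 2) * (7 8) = (0 10 2)(7 8) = [10, 1, 0, 3, 4, 5, 6, 8, 7, 9, 2]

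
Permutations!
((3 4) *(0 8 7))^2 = ((0 8 7)(3 4))^2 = (0 7 8)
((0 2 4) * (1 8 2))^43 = (0 2 1 4 8)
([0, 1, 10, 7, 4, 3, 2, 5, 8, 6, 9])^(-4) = [0, 1, 2, 5, 4, 7, 6, 3, 8, 9, 10]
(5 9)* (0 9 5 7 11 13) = (0 9 7 11 13) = [9, 1, 2, 3, 4, 5, 6, 11, 8, 7, 10, 13, 12, 0]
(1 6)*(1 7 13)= (1 6 7 13)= [0, 6, 2, 3, 4, 5, 7, 13, 8, 9, 10, 11, 12, 1]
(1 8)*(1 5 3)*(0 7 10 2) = (0 7 10 2)(1 8 5 3) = [7, 8, 0, 1, 4, 3, 6, 10, 5, 9, 2]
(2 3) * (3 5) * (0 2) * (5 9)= (0 2 9 5 3)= [2, 1, 9, 0, 4, 3, 6, 7, 8, 5]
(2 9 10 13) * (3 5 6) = [0, 1, 9, 5, 4, 6, 3, 7, 8, 10, 13, 11, 12, 2] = (2 9 10 13)(3 5 6)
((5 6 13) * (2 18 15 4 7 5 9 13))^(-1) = (2 6 5 7 4 15 18)(9 13)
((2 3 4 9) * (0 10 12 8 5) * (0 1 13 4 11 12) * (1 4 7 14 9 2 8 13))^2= (2 11 13 14 8 4 3 12 7 9 5)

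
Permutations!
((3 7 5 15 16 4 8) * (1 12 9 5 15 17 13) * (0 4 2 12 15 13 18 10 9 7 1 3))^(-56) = ((0 4 8)(1 15 16 2 12 7 13 3)(5 17 18 10 9))^(-56) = (0 4 8)(5 9 10 18 17)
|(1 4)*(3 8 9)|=|(1 4)(3 8 9)|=6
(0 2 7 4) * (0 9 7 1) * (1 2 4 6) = [4, 0, 2, 3, 9, 5, 1, 6, 8, 7] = (0 4 9 7 6 1)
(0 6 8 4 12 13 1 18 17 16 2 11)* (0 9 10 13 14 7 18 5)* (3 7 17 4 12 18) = [6, 5, 11, 7, 18, 0, 8, 3, 12, 10, 13, 9, 14, 1, 17, 15, 2, 16, 4] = (0 6 8 12 14 17 16 2 11 9 10 13 1 5)(3 7)(4 18)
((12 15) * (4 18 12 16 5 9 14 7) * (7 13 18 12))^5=(4 9)(5 7)(12 14)(13 15)(16 18)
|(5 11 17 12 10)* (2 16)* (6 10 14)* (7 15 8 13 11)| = |(2 16)(5 7 15 8 13 11 17 12 14 6 10)| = 22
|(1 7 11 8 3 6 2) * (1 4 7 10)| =|(1 10)(2 4 7 11 8 3 6)| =14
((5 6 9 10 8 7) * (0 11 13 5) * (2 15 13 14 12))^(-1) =(0 7 8 10 9 6 5 13 15 2 12 14 11)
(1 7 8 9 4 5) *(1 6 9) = (1 7 8)(4 5 6 9) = [0, 7, 2, 3, 5, 6, 9, 8, 1, 4]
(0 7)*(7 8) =(0 8 7) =[8, 1, 2, 3, 4, 5, 6, 0, 7]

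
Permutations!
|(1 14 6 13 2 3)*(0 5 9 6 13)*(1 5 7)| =10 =|(0 7 1 14 13 2 3 5 9 6)|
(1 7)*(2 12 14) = [0, 7, 12, 3, 4, 5, 6, 1, 8, 9, 10, 11, 14, 13, 2] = (1 7)(2 12 14)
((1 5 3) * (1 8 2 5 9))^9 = ((1 9)(2 5 3 8))^9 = (1 9)(2 5 3 8)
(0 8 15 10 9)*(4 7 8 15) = (0 15 10 9)(4 7 8) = [15, 1, 2, 3, 7, 5, 6, 8, 4, 0, 9, 11, 12, 13, 14, 10]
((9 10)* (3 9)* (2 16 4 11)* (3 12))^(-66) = ((2 16 4 11)(3 9 10 12))^(-66) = (2 4)(3 10)(9 12)(11 16)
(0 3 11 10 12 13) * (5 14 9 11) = [3, 1, 2, 5, 4, 14, 6, 7, 8, 11, 12, 10, 13, 0, 9] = (0 3 5 14 9 11 10 12 13)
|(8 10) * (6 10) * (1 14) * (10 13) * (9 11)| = |(1 14)(6 13 10 8)(9 11)| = 4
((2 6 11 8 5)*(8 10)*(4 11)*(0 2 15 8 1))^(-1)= ((0 2 6 4 11 10 1)(5 15 8))^(-1)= (0 1 10 11 4 6 2)(5 8 15)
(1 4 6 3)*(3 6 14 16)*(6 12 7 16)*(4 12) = [0, 12, 2, 1, 14, 5, 4, 16, 8, 9, 10, 11, 7, 13, 6, 15, 3] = (1 12 7 16 3)(4 14 6)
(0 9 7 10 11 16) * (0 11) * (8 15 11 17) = (0 9 7 10)(8 15 11 16 17) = [9, 1, 2, 3, 4, 5, 6, 10, 15, 7, 0, 16, 12, 13, 14, 11, 17, 8]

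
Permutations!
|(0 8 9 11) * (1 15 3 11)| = 7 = |(0 8 9 1 15 3 11)|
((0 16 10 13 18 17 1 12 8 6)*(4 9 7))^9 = (0 6 8 12 1 17 18 13 10 16)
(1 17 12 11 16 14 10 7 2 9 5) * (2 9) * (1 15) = [0, 17, 2, 3, 4, 15, 6, 9, 8, 5, 7, 16, 11, 13, 10, 1, 14, 12] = (1 17 12 11 16 14 10 7 9 5 15)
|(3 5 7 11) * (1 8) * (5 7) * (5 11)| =4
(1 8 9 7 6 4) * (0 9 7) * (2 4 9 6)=(0 6 9)(1 8 7 2 4)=[6, 8, 4, 3, 1, 5, 9, 2, 7, 0]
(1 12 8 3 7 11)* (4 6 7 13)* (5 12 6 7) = (1 6 5 12 8 3 13 4 7 11) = [0, 6, 2, 13, 7, 12, 5, 11, 3, 9, 10, 1, 8, 4]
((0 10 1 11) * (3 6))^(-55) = (0 10 1 11)(3 6)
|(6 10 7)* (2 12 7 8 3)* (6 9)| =8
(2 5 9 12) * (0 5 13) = (0 5 9 12 2 13) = [5, 1, 13, 3, 4, 9, 6, 7, 8, 12, 10, 11, 2, 0]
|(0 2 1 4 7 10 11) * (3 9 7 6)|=|(0 2 1 4 6 3 9 7 10 11)|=10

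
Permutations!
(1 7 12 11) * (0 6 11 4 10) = [6, 7, 2, 3, 10, 5, 11, 12, 8, 9, 0, 1, 4] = (0 6 11 1 7 12 4 10)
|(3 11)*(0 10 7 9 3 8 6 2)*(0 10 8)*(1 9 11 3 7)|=|(0 8 6 2 10 1 9 7 11)|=9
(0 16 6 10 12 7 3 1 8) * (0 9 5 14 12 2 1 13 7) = (0 16 6 10 2 1 8 9 5 14 12)(3 13 7) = [16, 8, 1, 13, 4, 14, 10, 3, 9, 5, 2, 11, 0, 7, 12, 15, 6]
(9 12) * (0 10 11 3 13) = [10, 1, 2, 13, 4, 5, 6, 7, 8, 12, 11, 3, 9, 0] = (0 10 11 3 13)(9 12)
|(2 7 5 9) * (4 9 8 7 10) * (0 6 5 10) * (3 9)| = 10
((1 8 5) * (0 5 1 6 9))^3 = ((0 5 6 9)(1 8))^3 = (0 9 6 5)(1 8)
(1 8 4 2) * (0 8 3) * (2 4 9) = [8, 3, 1, 0, 4, 5, 6, 7, 9, 2] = (0 8 9 2 1 3)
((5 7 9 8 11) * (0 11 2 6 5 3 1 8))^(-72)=(0 7 6 8 3)(1 11 9 5 2)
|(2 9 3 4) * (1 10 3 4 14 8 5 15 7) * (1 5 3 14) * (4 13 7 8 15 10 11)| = 13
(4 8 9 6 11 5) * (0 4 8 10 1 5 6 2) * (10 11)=(0 4 11 6 10 1 5 8 9 2)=[4, 5, 0, 3, 11, 8, 10, 7, 9, 2, 1, 6]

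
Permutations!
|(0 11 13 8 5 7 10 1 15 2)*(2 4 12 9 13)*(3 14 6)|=|(0 11 2)(1 15 4 12 9 13 8 5 7 10)(3 14 6)|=30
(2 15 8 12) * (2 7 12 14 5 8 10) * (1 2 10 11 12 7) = (1 2 15 11 12)(5 8 14) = [0, 2, 15, 3, 4, 8, 6, 7, 14, 9, 10, 12, 1, 13, 5, 11]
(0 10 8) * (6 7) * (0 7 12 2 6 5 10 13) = (0 13)(2 6 12)(5 10 8 7) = [13, 1, 6, 3, 4, 10, 12, 5, 7, 9, 8, 11, 2, 0]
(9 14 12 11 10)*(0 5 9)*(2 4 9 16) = [5, 1, 4, 3, 9, 16, 6, 7, 8, 14, 0, 10, 11, 13, 12, 15, 2] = (0 5 16 2 4 9 14 12 11 10)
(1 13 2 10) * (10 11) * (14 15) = (1 13 2 11 10)(14 15) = [0, 13, 11, 3, 4, 5, 6, 7, 8, 9, 1, 10, 12, 2, 15, 14]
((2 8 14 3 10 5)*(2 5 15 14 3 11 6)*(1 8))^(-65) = (1 6 14 10 8 2 11 15 3)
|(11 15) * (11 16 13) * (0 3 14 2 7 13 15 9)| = 8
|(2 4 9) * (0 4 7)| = 5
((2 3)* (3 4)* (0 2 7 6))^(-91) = (0 6 7 3 4 2)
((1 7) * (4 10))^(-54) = ((1 7)(4 10))^(-54) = (10)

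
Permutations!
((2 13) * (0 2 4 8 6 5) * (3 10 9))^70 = (13)(3 10 9)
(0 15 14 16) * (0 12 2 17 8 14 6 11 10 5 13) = (0 15 6 11 10 5 13)(2 17 8 14 16 12) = [15, 1, 17, 3, 4, 13, 11, 7, 14, 9, 5, 10, 2, 0, 16, 6, 12, 8]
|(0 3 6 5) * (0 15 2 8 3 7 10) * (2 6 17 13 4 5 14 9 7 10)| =12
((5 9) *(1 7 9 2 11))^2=(1 9 2)(5 11 7)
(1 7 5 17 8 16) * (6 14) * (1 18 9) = (1 7 5 17 8 16 18 9)(6 14) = [0, 7, 2, 3, 4, 17, 14, 5, 16, 1, 10, 11, 12, 13, 6, 15, 18, 8, 9]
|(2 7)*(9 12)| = 2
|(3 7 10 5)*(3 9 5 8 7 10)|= |(3 10 8 7)(5 9)|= 4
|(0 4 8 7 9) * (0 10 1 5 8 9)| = 8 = |(0 4 9 10 1 5 8 7)|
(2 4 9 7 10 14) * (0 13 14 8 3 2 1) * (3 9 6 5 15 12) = (0 13 14 1)(2 4 6 5 15 12 3)(7 10 8 9) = [13, 0, 4, 2, 6, 15, 5, 10, 9, 7, 8, 11, 3, 14, 1, 12]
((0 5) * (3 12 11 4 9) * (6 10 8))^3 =(0 5)(3 4 12 9 11)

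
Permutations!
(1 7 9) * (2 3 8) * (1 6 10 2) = (1 7 9 6 10 2 3 8) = [0, 7, 3, 8, 4, 5, 10, 9, 1, 6, 2]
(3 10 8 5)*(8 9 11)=(3 10 9 11 8 5)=[0, 1, 2, 10, 4, 3, 6, 7, 5, 11, 9, 8]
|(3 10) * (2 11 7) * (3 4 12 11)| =7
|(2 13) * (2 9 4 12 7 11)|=|(2 13 9 4 12 7 11)|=7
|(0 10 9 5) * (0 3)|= 5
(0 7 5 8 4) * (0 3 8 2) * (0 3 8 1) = (0 7 5 2 3 1)(4 8) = [7, 0, 3, 1, 8, 2, 6, 5, 4]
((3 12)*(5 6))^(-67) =(3 12)(5 6)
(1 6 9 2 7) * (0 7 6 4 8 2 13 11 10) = (0 7 1 4 8 2 6 9 13 11 10) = [7, 4, 6, 3, 8, 5, 9, 1, 2, 13, 0, 10, 12, 11]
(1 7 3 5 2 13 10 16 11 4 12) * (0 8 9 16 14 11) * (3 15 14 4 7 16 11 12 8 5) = (0 5 2 13 10 4 8 9 11 7 15 14 12 1 16) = [5, 16, 13, 3, 8, 2, 6, 15, 9, 11, 4, 7, 1, 10, 12, 14, 0]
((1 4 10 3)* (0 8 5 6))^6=((0 8 5 6)(1 4 10 3))^6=(0 5)(1 10)(3 4)(6 8)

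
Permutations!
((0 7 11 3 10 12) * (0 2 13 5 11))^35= ((0 7)(2 13 5 11 3 10 12))^35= (13)(0 7)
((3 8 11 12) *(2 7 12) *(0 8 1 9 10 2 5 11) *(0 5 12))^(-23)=(0 7 2 10 9 1 3 12 11 5 8)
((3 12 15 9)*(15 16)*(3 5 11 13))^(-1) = ((3 12 16 15 9 5 11 13))^(-1) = (3 13 11 5 9 15 16 12)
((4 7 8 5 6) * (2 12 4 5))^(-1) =((2 12 4 7 8)(5 6))^(-1) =(2 8 7 4 12)(5 6)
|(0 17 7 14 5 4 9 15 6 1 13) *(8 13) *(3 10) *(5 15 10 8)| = |(0 17 7 14 15 6 1 5 4 9 10 3 8 13)| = 14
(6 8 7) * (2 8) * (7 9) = (2 8 9 7 6) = [0, 1, 8, 3, 4, 5, 2, 6, 9, 7]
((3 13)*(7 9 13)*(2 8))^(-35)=((2 8)(3 7 9 13))^(-35)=(2 8)(3 7 9 13)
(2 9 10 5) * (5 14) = (2 9 10 14 5) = [0, 1, 9, 3, 4, 2, 6, 7, 8, 10, 14, 11, 12, 13, 5]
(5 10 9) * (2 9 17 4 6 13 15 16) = [0, 1, 9, 3, 6, 10, 13, 7, 8, 5, 17, 11, 12, 15, 14, 16, 2, 4] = (2 9 5 10 17 4 6 13 15 16)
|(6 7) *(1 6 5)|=|(1 6 7 5)|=4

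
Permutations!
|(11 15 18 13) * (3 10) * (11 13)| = 6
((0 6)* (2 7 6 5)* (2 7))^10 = (0 7)(5 6)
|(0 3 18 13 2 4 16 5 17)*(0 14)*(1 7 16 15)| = 13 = |(0 3 18 13 2 4 15 1 7 16 5 17 14)|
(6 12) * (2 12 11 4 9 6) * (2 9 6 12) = (4 6 11)(9 12) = [0, 1, 2, 3, 6, 5, 11, 7, 8, 12, 10, 4, 9]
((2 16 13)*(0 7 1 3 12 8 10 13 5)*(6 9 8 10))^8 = ((0 7 1 3 12 10 13 2 16 5)(6 9 8))^8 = (0 16 13 12 1)(2 10 3 7 5)(6 8 9)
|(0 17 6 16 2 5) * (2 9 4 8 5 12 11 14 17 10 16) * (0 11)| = |(0 10 16 9 4 8 5 11 14 17 6 2 12)| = 13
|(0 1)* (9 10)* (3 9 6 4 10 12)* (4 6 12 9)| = |(0 1)(3 4 10 12)| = 4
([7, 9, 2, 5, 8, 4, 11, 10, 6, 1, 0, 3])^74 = (0 10 7)(3 4 6)(5 8 11)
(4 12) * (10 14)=[0, 1, 2, 3, 12, 5, 6, 7, 8, 9, 14, 11, 4, 13, 10]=(4 12)(10 14)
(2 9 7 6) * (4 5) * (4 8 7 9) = (9)(2 4 5 8 7 6) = [0, 1, 4, 3, 5, 8, 2, 6, 7, 9]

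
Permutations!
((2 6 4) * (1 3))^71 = ((1 3)(2 6 4))^71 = (1 3)(2 4 6)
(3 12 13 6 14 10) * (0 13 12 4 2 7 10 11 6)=(0 13)(2 7 10 3 4)(6 14 11)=[13, 1, 7, 4, 2, 5, 14, 10, 8, 9, 3, 6, 12, 0, 11]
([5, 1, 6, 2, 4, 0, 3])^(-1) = (0 5)(2 3 6)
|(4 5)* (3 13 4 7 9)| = 6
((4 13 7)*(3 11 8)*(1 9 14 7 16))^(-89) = (1 14 4 16 9 7 13)(3 11 8)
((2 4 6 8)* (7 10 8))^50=((2 4 6 7 10 8))^50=(2 6 10)(4 7 8)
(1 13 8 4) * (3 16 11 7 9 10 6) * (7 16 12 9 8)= (1 13 7 8 4)(3 12 9 10 6)(11 16)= [0, 13, 2, 12, 1, 5, 3, 8, 4, 10, 6, 16, 9, 7, 14, 15, 11]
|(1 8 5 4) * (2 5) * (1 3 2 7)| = 12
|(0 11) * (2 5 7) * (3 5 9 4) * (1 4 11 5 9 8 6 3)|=18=|(0 5 7 2 8 6 3 9 11)(1 4)|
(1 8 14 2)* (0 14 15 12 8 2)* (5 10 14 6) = (0 6 5 10 14)(1 2)(8 15 12) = [6, 2, 1, 3, 4, 10, 5, 7, 15, 9, 14, 11, 8, 13, 0, 12]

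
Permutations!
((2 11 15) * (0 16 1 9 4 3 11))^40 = (0 4 2 9 15 1 11 16 3)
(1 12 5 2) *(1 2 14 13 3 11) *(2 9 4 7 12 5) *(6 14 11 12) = (1 5 11)(2 9 4 7 6 14 13 3 12) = [0, 5, 9, 12, 7, 11, 14, 6, 8, 4, 10, 1, 2, 3, 13]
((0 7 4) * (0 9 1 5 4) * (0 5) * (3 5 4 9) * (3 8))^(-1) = ((0 7 4 8 3 5 9 1))^(-1) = (0 1 9 5 3 8 4 7)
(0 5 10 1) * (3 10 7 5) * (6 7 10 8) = (0 3 8 6 7 5 10 1) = [3, 0, 2, 8, 4, 10, 7, 5, 6, 9, 1]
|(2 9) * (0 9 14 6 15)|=|(0 9 2 14 6 15)|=6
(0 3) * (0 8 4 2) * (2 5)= (0 3 8 4 5 2)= [3, 1, 0, 8, 5, 2, 6, 7, 4]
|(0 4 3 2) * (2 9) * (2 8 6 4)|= |(0 2)(3 9 8 6 4)|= 10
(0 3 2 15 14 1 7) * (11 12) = (0 3 2 15 14 1 7)(11 12) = [3, 7, 15, 2, 4, 5, 6, 0, 8, 9, 10, 12, 11, 13, 1, 14]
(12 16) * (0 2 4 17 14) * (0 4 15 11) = (0 2 15 11)(4 17 14)(12 16) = [2, 1, 15, 3, 17, 5, 6, 7, 8, 9, 10, 0, 16, 13, 4, 11, 12, 14]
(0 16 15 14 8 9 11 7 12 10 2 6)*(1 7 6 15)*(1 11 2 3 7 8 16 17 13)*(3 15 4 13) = [17, 8, 4, 7, 13, 5, 0, 12, 9, 2, 15, 6, 10, 1, 16, 14, 11, 3] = (0 17 3 7 12 10 15 14 16 11 6)(1 8 9 2 4 13)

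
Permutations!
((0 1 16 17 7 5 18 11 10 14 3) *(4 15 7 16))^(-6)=(0 5 3 7 14 15 10 4 11 1 18)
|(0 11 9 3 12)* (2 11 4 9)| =10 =|(0 4 9 3 12)(2 11)|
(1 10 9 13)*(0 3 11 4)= [3, 10, 2, 11, 0, 5, 6, 7, 8, 13, 9, 4, 12, 1]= (0 3 11 4)(1 10 9 13)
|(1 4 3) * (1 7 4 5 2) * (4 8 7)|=6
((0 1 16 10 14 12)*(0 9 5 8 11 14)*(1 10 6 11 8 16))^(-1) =(0 10)(5 9 12 14 11 6 16)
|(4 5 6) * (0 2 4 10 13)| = |(0 2 4 5 6 10 13)| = 7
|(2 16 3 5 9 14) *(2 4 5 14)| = 7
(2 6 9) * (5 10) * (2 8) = (2 6 9 8)(5 10) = [0, 1, 6, 3, 4, 10, 9, 7, 2, 8, 5]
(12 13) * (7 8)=(7 8)(12 13)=[0, 1, 2, 3, 4, 5, 6, 8, 7, 9, 10, 11, 13, 12]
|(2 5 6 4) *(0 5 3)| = 6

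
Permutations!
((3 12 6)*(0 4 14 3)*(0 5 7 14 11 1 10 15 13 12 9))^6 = ((0 4 11 1 10 15 13 12 6 5 7 14 3 9))^6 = (0 13 3 10 7 11 6)(1 5 4 12 9 15 14)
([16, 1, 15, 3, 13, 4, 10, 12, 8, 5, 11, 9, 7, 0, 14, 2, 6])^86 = (0 9 16 5 6 4 10 13 11)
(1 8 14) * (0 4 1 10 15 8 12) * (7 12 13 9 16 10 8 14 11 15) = (0 4 1 13 9 16 10 7 12)(8 11 15 14) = [4, 13, 2, 3, 1, 5, 6, 12, 11, 16, 7, 15, 0, 9, 8, 14, 10]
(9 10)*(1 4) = (1 4)(9 10) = [0, 4, 2, 3, 1, 5, 6, 7, 8, 10, 9]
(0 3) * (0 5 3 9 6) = (0 9 6)(3 5) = [9, 1, 2, 5, 4, 3, 0, 7, 8, 6]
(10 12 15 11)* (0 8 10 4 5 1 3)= (0 8 10 12 15 11 4 5 1 3)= [8, 3, 2, 0, 5, 1, 6, 7, 10, 9, 12, 4, 15, 13, 14, 11]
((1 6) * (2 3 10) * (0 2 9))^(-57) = ((0 2 3 10 9)(1 6))^(-57) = (0 10 2 9 3)(1 6)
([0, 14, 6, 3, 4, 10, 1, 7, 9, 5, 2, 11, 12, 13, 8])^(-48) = (14)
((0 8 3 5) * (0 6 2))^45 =((0 8 3 5 6 2))^45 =(0 5)(2 3)(6 8)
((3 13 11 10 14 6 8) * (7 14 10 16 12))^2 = (3 11 12 14 8 13 16 7 6)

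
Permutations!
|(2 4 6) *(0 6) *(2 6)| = 3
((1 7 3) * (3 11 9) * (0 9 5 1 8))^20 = (11)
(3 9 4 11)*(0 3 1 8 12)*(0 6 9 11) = (0 3 11 1 8 12 6 9 4) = [3, 8, 2, 11, 0, 5, 9, 7, 12, 4, 10, 1, 6]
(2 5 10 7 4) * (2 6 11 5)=(4 6 11 5 10 7)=[0, 1, 2, 3, 6, 10, 11, 4, 8, 9, 7, 5]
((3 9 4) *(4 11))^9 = ((3 9 11 4))^9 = (3 9 11 4)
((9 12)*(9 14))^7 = ((9 12 14))^7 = (9 12 14)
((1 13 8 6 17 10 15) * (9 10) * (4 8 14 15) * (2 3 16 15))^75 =(1 16 2 13 15 3 14)(4 17)(6 10)(8 9)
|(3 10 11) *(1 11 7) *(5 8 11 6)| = 8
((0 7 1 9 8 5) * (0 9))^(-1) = (0 1 7)(5 8 9)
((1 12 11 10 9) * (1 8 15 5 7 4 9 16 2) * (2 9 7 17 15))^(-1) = ((1 12 11 10 16 9 8 2)(4 7)(5 17 15))^(-1) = (1 2 8 9 16 10 11 12)(4 7)(5 15 17)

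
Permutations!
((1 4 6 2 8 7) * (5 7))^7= ((1 4 6 2 8 5 7))^7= (8)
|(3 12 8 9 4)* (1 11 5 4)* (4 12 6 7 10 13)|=|(1 11 5 12 8 9)(3 6 7 10 13 4)|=6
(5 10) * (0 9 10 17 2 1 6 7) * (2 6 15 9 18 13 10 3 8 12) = (0 18 13 10 5 17 6 7)(1 15 9 3 8 12 2) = [18, 15, 1, 8, 4, 17, 7, 0, 12, 3, 5, 11, 2, 10, 14, 9, 16, 6, 13]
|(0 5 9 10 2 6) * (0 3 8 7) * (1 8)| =|(0 5 9 10 2 6 3 1 8 7)| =10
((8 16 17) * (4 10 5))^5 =(4 5 10)(8 17 16)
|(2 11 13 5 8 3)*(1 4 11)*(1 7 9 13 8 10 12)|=12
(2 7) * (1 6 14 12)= (1 6 14 12)(2 7)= [0, 6, 7, 3, 4, 5, 14, 2, 8, 9, 10, 11, 1, 13, 12]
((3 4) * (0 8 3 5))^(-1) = (0 5 4 3 8)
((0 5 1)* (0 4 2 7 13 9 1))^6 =(13) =((0 5)(1 4 2 7 13 9))^6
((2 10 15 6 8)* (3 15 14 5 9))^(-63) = ((2 10 14 5 9 3 15 6 8))^(-63) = (15)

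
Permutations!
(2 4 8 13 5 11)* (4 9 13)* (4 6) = (2 9 13 5 11)(4 8 6) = [0, 1, 9, 3, 8, 11, 4, 7, 6, 13, 10, 2, 12, 5]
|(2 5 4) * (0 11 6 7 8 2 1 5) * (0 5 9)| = 10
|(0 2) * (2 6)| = |(0 6 2)| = 3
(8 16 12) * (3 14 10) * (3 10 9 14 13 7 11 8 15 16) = (3 13 7 11 8)(9 14)(12 15 16) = [0, 1, 2, 13, 4, 5, 6, 11, 3, 14, 10, 8, 15, 7, 9, 16, 12]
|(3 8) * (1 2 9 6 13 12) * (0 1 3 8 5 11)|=10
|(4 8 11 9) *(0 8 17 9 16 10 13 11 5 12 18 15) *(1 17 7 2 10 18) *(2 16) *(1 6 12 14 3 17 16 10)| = 34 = |(0 8 5 14 3 17 9 4 7 10 13 11 2 1 16 18 15)(6 12)|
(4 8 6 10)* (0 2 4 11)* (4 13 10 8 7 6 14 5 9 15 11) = [2, 1, 13, 3, 7, 9, 8, 6, 14, 15, 4, 0, 12, 10, 5, 11] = (0 2 13 10 4 7 6 8 14 5 9 15 11)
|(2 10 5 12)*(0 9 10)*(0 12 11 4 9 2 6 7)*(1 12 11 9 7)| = |(0 2 11 4 7)(1 12 6)(5 9 10)| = 15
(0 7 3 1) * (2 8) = [7, 0, 8, 1, 4, 5, 6, 3, 2] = (0 7 3 1)(2 8)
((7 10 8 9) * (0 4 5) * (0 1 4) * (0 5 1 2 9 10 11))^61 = ((0 5 2 9 7 11)(1 4)(8 10))^61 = (0 5 2 9 7 11)(1 4)(8 10)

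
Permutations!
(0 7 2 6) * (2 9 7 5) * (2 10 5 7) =(0 7 9 2 6)(5 10) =[7, 1, 6, 3, 4, 10, 0, 9, 8, 2, 5]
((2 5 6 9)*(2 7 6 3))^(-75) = ((2 5 3)(6 9 7))^(-75) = (9)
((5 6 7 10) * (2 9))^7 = ((2 9)(5 6 7 10))^7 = (2 9)(5 10 7 6)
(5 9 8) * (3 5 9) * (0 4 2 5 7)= [4, 1, 5, 7, 2, 3, 6, 0, 9, 8]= (0 4 2 5 3 7)(8 9)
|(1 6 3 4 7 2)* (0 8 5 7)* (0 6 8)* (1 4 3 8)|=6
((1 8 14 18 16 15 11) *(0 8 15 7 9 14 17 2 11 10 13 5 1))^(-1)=((0 8 17 2 11)(1 15 10 13 5)(7 9 14 18 16))^(-1)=(0 11 2 17 8)(1 5 13 10 15)(7 16 18 14 9)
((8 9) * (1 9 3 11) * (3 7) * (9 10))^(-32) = ((1 10 9 8 7 3 11))^(-32) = (1 8 11 9 3 10 7)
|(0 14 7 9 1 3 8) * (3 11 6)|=|(0 14 7 9 1 11 6 3 8)|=9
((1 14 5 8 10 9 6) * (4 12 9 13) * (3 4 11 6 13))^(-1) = (1 6 11 13 9 12 4 3 10 8 5 14)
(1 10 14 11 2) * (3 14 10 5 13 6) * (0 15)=(0 15)(1 5 13 6 3 14 11 2)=[15, 5, 1, 14, 4, 13, 3, 7, 8, 9, 10, 2, 12, 6, 11, 0]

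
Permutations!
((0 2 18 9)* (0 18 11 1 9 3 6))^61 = (0 18 11 6 9 2 3 1)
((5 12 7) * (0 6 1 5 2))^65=((0 6 1 5 12 7 2))^65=(0 1 12 2 6 5 7)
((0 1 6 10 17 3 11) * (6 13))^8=((0 1 13 6 10 17 3 11))^8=(17)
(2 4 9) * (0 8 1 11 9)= (0 8 1 11 9 2 4)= [8, 11, 4, 3, 0, 5, 6, 7, 1, 2, 10, 9]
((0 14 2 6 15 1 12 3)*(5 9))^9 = ((0 14 2 6 15 1 12 3)(5 9))^9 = (0 14 2 6 15 1 12 3)(5 9)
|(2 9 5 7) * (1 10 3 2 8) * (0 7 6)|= 10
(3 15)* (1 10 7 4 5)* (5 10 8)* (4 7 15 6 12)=(1 8 5)(3 6 12 4 10 15)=[0, 8, 2, 6, 10, 1, 12, 7, 5, 9, 15, 11, 4, 13, 14, 3]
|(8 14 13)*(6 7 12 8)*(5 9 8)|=8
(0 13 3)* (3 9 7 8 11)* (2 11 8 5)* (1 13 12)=(0 12 1 13 9 7 5 2 11 3)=[12, 13, 11, 0, 4, 2, 6, 5, 8, 7, 10, 3, 1, 9]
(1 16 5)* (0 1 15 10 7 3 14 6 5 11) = (0 1 16 11)(3 14 6 5 15 10 7) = [1, 16, 2, 14, 4, 15, 5, 3, 8, 9, 7, 0, 12, 13, 6, 10, 11]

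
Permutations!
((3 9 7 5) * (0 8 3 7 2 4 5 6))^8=((0 8 3 9 2 4 5 7 6))^8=(0 6 7 5 4 2 9 3 8)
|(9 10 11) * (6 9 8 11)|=6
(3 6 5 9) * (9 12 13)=(3 6 5 12 13 9)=[0, 1, 2, 6, 4, 12, 5, 7, 8, 3, 10, 11, 13, 9]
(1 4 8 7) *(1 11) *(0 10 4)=[10, 0, 2, 3, 8, 5, 6, 11, 7, 9, 4, 1]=(0 10 4 8 7 11 1)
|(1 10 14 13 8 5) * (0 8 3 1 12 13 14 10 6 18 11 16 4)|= 12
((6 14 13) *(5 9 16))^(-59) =((5 9 16)(6 14 13))^(-59) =(5 9 16)(6 14 13)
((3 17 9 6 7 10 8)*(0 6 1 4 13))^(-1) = (0 13 4 1 9 17 3 8 10 7 6)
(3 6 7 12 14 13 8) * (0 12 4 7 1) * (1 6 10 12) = (0 1)(3 10 12 14 13 8)(4 7) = [1, 0, 2, 10, 7, 5, 6, 4, 3, 9, 12, 11, 14, 8, 13]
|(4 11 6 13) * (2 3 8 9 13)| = |(2 3 8 9 13 4 11 6)| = 8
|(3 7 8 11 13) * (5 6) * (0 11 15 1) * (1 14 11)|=14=|(0 1)(3 7 8 15 14 11 13)(5 6)|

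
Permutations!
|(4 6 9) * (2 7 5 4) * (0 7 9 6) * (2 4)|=|(0 7 5 2 9 4)|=6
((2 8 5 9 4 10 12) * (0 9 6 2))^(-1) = (0 12 10 4 9)(2 6 5 8)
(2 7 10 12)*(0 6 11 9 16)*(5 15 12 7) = (0 6 11 9 16)(2 5 15 12)(7 10) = [6, 1, 5, 3, 4, 15, 11, 10, 8, 16, 7, 9, 2, 13, 14, 12, 0]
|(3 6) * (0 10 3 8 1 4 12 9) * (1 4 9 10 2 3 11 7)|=12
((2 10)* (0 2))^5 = ((0 2 10))^5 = (0 10 2)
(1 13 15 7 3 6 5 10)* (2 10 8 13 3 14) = [0, 3, 10, 6, 4, 8, 5, 14, 13, 9, 1, 11, 12, 15, 2, 7] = (1 3 6 5 8 13 15 7 14 2 10)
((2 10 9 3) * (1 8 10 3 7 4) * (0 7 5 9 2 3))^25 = (0 8 7 10 4 2 1)(5 9)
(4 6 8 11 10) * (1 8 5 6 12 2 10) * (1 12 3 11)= (1 8)(2 10 4 3 11 12)(5 6)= [0, 8, 10, 11, 3, 6, 5, 7, 1, 9, 4, 12, 2]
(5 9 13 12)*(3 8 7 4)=[0, 1, 2, 8, 3, 9, 6, 4, 7, 13, 10, 11, 5, 12]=(3 8 7 4)(5 9 13 12)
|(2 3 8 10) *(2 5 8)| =6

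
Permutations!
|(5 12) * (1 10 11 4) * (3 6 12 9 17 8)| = 28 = |(1 10 11 4)(3 6 12 5 9 17 8)|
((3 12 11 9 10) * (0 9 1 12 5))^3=((0 9 10 3 5)(1 12 11))^3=(12)(0 3 9 5 10)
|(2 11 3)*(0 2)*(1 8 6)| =12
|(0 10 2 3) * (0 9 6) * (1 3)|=|(0 10 2 1 3 9 6)|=7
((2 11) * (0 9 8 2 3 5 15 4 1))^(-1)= (0 1 4 15 5 3 11 2 8 9)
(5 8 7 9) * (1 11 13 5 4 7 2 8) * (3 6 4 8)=(1 11 13 5)(2 3 6 4 7 9 8)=[0, 11, 3, 6, 7, 1, 4, 9, 2, 8, 10, 13, 12, 5]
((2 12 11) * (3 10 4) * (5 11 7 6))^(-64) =((2 12 7 6 5 11)(3 10 4))^(-64) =(2 7 5)(3 4 10)(6 11 12)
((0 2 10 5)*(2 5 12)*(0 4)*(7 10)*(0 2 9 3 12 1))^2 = ((0 5 4 2 7 10 1)(3 12 9))^2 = (0 4 7 1 5 2 10)(3 9 12)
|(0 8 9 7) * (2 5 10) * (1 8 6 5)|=9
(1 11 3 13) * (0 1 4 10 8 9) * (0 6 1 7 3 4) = (0 7 3 13)(1 11 4 10 8 9 6) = [7, 11, 2, 13, 10, 5, 1, 3, 9, 6, 8, 4, 12, 0]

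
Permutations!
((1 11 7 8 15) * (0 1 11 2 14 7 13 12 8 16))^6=((0 1 2 14 7 16)(8 15 11 13 12))^6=(16)(8 15 11 13 12)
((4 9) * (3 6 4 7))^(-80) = (9)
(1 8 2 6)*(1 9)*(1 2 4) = [0, 8, 6, 3, 1, 5, 9, 7, 4, 2] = (1 8 4)(2 6 9)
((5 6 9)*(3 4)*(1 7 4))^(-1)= (1 3 4 7)(5 9 6)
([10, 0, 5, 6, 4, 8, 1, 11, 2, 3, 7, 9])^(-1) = (0 1 6 3 9 11 7 10)(2 8 5)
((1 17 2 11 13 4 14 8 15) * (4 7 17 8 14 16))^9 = (2 17 7 13 11)(4 16)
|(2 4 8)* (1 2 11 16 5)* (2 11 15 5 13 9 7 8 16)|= |(1 11 2 4 16 13 9 7 8 15 5)|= 11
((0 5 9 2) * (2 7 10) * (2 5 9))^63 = ((0 9 7 10 5 2))^63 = (0 10)(2 7)(5 9)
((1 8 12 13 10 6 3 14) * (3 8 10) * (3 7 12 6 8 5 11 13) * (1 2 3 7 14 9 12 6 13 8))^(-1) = ((1 10)(2 3 9 12 7 6 5 11 8 13 14))^(-1) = (1 10)(2 14 13 8 11 5 6 7 12 9 3)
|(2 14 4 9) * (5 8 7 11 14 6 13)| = |(2 6 13 5 8 7 11 14 4 9)| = 10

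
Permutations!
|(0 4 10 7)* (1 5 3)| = 12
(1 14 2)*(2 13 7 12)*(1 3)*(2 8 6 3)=(1 14 13 7 12 8 6 3)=[0, 14, 2, 1, 4, 5, 3, 12, 6, 9, 10, 11, 8, 7, 13]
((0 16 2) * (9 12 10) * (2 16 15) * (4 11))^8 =(16)(0 2 15)(9 10 12)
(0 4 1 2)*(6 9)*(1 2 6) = (0 4 2)(1 6 9) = [4, 6, 0, 3, 2, 5, 9, 7, 8, 1]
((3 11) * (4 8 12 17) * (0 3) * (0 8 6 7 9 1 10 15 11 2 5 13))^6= (0 3 2 5 13)(1 17 10 4 15 6 11 7 8 9 12)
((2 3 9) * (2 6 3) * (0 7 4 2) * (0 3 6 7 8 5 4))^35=(0 4 9 8 2 7 5 3)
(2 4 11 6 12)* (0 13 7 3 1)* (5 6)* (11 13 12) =(0 12 2 4 13 7 3 1)(5 6 11) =[12, 0, 4, 1, 13, 6, 11, 3, 8, 9, 10, 5, 2, 7]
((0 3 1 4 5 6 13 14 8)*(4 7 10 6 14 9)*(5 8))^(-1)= (0 8 4 9 13 6 10 7 1 3)(5 14)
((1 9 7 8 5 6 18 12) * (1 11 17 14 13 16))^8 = (1 11 8 13 18 9 17 5 16 12 7 14 6)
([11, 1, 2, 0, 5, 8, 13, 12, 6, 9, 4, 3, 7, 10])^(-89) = (0 11 3)(4 5 8 6 13 10)(7 12)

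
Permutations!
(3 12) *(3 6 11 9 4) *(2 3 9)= (2 3 12 6 11)(4 9)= [0, 1, 3, 12, 9, 5, 11, 7, 8, 4, 10, 2, 6]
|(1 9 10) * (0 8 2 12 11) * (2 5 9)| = 9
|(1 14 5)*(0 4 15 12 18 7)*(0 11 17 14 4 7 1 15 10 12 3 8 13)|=10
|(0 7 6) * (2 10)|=6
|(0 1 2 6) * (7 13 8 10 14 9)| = 12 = |(0 1 2 6)(7 13 8 10 14 9)|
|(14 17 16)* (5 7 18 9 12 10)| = |(5 7 18 9 12 10)(14 17 16)| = 6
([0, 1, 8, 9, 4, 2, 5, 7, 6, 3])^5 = (2 8 6 5)(3 9)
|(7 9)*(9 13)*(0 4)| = |(0 4)(7 13 9)| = 6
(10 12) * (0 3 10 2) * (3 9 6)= (0 9 6 3 10 12 2)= [9, 1, 0, 10, 4, 5, 3, 7, 8, 6, 12, 11, 2]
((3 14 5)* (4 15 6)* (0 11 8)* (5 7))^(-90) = ((0 11 8)(3 14 7 5)(4 15 6))^(-90) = (15)(3 7)(5 14)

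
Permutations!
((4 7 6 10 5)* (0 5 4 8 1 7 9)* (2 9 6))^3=(10)(0 1 9 8 2 5 7)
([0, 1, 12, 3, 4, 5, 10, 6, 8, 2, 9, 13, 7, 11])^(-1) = [0, 1, 9, 3, 4, 5, 7, 12, 8, 10, 6, 13, 2, 11]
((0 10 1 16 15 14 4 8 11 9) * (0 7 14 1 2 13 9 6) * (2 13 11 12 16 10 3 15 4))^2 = (0 15 10 9 14 11)(1 13 7 2 6 3)(4 12)(8 16)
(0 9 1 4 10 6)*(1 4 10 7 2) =[9, 10, 1, 3, 7, 5, 0, 2, 8, 4, 6] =(0 9 4 7 2 1 10 6)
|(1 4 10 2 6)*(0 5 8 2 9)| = 9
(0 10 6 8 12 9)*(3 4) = (0 10 6 8 12 9)(3 4) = [10, 1, 2, 4, 3, 5, 8, 7, 12, 0, 6, 11, 9]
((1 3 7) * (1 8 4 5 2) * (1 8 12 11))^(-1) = (1 11 12 7 3)(2 5 4 8)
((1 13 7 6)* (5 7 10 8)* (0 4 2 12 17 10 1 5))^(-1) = (0 8 10 17 12 2 4)(1 13)(5 6 7)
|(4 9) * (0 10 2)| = 6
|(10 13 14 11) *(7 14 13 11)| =2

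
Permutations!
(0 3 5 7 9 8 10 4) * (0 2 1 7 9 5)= [3, 7, 1, 0, 2, 9, 6, 5, 10, 8, 4]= (0 3)(1 7 5 9 8 10 4 2)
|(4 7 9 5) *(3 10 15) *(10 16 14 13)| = 12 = |(3 16 14 13 10 15)(4 7 9 5)|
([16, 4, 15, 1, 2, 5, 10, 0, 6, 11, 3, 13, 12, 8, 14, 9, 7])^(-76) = [7, 4, 15, 1, 2, 5, 10, 16, 6, 11, 3, 13, 12, 8, 14, 9, 0]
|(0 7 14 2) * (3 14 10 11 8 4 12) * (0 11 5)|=|(0 7 10 5)(2 11 8 4 12 3 14)|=28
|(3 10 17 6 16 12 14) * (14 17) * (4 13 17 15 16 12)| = 21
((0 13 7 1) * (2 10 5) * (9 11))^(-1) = ((0 13 7 1)(2 10 5)(9 11))^(-1) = (0 1 7 13)(2 5 10)(9 11)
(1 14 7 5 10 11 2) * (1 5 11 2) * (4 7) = (1 14 4 7 11)(2 5 10) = [0, 14, 5, 3, 7, 10, 6, 11, 8, 9, 2, 1, 12, 13, 4]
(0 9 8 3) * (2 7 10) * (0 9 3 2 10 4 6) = (10)(0 3 9 8 2 7 4 6) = [3, 1, 7, 9, 6, 5, 0, 4, 2, 8, 10]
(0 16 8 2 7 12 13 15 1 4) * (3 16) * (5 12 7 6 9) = [3, 4, 6, 16, 0, 12, 9, 7, 2, 5, 10, 11, 13, 15, 14, 1, 8] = (0 3 16 8 2 6 9 5 12 13 15 1 4)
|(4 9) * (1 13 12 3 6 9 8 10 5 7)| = 11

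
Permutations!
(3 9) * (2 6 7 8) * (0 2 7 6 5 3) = (0 2 5 3 9)(7 8) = [2, 1, 5, 9, 4, 3, 6, 8, 7, 0]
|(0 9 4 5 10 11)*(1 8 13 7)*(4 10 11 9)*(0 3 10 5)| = |(0 4)(1 8 13 7)(3 10 9 5 11)| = 20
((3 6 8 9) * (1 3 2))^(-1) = (1 2 9 8 6 3)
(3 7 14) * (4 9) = (3 7 14)(4 9) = [0, 1, 2, 7, 9, 5, 6, 14, 8, 4, 10, 11, 12, 13, 3]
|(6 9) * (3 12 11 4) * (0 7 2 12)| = 14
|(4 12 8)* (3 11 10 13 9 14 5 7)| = 24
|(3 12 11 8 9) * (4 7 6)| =15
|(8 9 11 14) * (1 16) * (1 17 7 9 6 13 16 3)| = 18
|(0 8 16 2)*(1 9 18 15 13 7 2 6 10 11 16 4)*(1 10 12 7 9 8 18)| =15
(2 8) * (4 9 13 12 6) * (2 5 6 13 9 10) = [0, 1, 8, 3, 10, 6, 4, 7, 5, 9, 2, 11, 13, 12] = (2 8 5 6 4 10)(12 13)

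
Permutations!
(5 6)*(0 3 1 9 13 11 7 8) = (0 3 1 9 13 11 7 8)(5 6) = [3, 9, 2, 1, 4, 6, 5, 8, 0, 13, 10, 7, 12, 11]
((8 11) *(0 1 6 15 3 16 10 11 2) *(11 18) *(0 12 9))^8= ((0 1 6 15 3 16 10 18 11 8 2 12 9))^8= (0 11 15 12 10 1 8 3 9 18 6 2 16)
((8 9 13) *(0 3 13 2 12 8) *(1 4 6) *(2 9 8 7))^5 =(0 13 3)(1 6 4)(2 7 12)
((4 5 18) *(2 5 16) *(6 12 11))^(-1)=(2 16 4 18 5)(6 11 12)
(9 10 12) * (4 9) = (4 9 10 12) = [0, 1, 2, 3, 9, 5, 6, 7, 8, 10, 12, 11, 4]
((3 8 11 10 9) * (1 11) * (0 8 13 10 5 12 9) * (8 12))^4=(0 13 9)(3 12 10)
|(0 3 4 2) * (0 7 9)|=6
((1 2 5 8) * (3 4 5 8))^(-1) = (1 8 2)(3 5 4)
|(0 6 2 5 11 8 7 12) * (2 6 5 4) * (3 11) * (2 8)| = |(0 5 3 11 2 4 8 7 12)| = 9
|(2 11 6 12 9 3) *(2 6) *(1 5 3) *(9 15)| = 14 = |(1 5 3 6 12 15 9)(2 11)|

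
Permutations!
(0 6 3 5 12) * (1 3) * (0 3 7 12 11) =[6, 7, 2, 5, 4, 11, 1, 12, 8, 9, 10, 0, 3] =(0 6 1 7 12 3 5 11)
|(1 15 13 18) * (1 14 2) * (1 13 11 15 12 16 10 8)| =20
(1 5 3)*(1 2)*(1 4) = (1 5 3 2 4) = [0, 5, 4, 2, 1, 3]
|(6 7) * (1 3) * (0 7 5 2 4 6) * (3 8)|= 12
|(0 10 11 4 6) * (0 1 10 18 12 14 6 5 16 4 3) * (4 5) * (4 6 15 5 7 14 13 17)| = 55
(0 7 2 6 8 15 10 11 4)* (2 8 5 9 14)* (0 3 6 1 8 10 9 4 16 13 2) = (0 7 10 11 16 13 2 1 8 15 9 14)(3 6 5 4) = [7, 8, 1, 6, 3, 4, 5, 10, 15, 14, 11, 16, 12, 2, 0, 9, 13]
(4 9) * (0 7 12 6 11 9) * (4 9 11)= (0 7 12 6 4)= [7, 1, 2, 3, 0, 5, 4, 12, 8, 9, 10, 11, 6]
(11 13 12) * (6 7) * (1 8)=[0, 8, 2, 3, 4, 5, 7, 6, 1, 9, 10, 13, 11, 12]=(1 8)(6 7)(11 13 12)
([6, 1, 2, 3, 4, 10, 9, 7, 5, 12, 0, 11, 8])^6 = [10, 1, 2, 3, 4, 8, 0, 7, 12, 6, 5, 11, 9]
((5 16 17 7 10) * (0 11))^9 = (0 11)(5 10 7 17 16)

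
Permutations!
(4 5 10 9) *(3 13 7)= [0, 1, 2, 13, 5, 10, 6, 3, 8, 4, 9, 11, 12, 7]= (3 13 7)(4 5 10 9)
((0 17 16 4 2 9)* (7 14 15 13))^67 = (0 17 16 4 2 9)(7 13 15 14)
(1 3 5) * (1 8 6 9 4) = (1 3 5 8 6 9 4) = [0, 3, 2, 5, 1, 8, 9, 7, 6, 4]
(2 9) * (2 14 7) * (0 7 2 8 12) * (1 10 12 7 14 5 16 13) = (0 14 2 9 5 16 13 1 10 12)(7 8) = [14, 10, 9, 3, 4, 16, 6, 8, 7, 5, 12, 11, 0, 1, 2, 15, 13]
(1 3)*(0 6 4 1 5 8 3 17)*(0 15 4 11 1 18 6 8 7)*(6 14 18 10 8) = (0 6 11 1 17 15 4 10 8 3 5 7)(14 18) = [6, 17, 2, 5, 10, 7, 11, 0, 3, 9, 8, 1, 12, 13, 18, 4, 16, 15, 14]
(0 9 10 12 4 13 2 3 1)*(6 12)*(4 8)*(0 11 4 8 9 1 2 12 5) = (0 1 11 4 13 12 9 10 6 5)(2 3) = [1, 11, 3, 2, 13, 0, 5, 7, 8, 10, 6, 4, 9, 12]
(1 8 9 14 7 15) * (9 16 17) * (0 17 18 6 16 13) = (0 17 9 14 7 15 1 8 13)(6 16 18) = [17, 8, 2, 3, 4, 5, 16, 15, 13, 14, 10, 11, 12, 0, 7, 1, 18, 9, 6]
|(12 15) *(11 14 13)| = 6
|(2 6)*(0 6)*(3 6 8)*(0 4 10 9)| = |(0 8 3 6 2 4 10 9)| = 8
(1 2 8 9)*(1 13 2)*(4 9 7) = (2 8 7 4 9 13) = [0, 1, 8, 3, 9, 5, 6, 4, 7, 13, 10, 11, 12, 2]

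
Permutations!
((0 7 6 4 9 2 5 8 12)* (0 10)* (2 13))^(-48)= ((0 7 6 4 9 13 2 5 8 12 10))^(-48)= (0 5 4 10 2 6 12 13 7 8 9)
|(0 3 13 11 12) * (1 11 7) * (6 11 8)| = |(0 3 13 7 1 8 6 11 12)| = 9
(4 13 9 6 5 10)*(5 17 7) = (4 13 9 6 17 7 5 10) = [0, 1, 2, 3, 13, 10, 17, 5, 8, 6, 4, 11, 12, 9, 14, 15, 16, 7]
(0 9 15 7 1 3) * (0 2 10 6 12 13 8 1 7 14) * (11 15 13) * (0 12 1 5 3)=[9, 0, 10, 2, 4, 3, 1, 7, 5, 13, 6, 15, 11, 8, 12, 14]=(0 9 13 8 5 3 2 10 6 1)(11 15 14 12)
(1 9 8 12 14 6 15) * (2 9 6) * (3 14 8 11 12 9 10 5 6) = (1 3 14 2 10 5 6 15)(8 9 11 12) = [0, 3, 10, 14, 4, 6, 15, 7, 9, 11, 5, 12, 8, 13, 2, 1]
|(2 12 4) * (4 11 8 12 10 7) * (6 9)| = |(2 10 7 4)(6 9)(8 12 11)| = 12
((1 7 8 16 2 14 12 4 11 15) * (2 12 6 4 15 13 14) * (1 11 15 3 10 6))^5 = ((1 7 8 16 12 3 10 6 4 15 11 13 14))^5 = (1 3 11 8 6 14 12 15 7 10 13 16 4)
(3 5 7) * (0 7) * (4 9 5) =(0 7 3 4 9 5) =[7, 1, 2, 4, 9, 0, 6, 3, 8, 5]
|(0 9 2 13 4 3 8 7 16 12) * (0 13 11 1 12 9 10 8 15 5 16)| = 44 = |(0 10 8 7)(1 12 13 4 3 15 5 16 9 2 11)|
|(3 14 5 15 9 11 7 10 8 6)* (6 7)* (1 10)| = 28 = |(1 10 8 7)(3 14 5 15 9 11 6)|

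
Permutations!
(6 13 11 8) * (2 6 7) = (2 6 13 11 8 7) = [0, 1, 6, 3, 4, 5, 13, 2, 7, 9, 10, 8, 12, 11]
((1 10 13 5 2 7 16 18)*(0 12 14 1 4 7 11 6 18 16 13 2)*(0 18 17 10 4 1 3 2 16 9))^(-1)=(0 9 16 10 17 6 11 2 3 14 12)(1 18 5 13 7 4)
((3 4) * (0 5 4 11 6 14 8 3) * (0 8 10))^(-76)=(0 11 5 6 4 14 8 10 3)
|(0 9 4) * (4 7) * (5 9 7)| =|(0 7 4)(5 9)| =6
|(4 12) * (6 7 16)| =6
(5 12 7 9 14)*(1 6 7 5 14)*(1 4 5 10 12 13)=(14)(1 6 7 9 4 5 13)(10 12)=[0, 6, 2, 3, 5, 13, 7, 9, 8, 4, 12, 11, 10, 1, 14]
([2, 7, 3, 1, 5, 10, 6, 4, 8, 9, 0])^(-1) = [10, 3, 0, 2, 7, 4, 6, 1, 8, 9, 5]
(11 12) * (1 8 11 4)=(1 8 11 12 4)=[0, 8, 2, 3, 1, 5, 6, 7, 11, 9, 10, 12, 4]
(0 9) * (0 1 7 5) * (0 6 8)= (0 9 1 7 5 6 8)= [9, 7, 2, 3, 4, 6, 8, 5, 0, 1]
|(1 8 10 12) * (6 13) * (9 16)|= 4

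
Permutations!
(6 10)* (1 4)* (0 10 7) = (0 10 6 7)(1 4) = [10, 4, 2, 3, 1, 5, 7, 0, 8, 9, 6]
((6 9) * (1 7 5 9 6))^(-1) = ((1 7 5 9))^(-1) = (1 9 5 7)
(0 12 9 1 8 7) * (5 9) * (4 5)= [12, 8, 2, 3, 5, 9, 6, 0, 7, 1, 10, 11, 4]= (0 12 4 5 9 1 8 7)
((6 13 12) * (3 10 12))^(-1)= (3 13 6 12 10)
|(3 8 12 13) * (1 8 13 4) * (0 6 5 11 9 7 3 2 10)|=20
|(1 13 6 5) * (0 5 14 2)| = 7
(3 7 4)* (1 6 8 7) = (1 6 8 7 4 3) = [0, 6, 2, 1, 3, 5, 8, 4, 7]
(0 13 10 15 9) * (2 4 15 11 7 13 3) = (0 3 2 4 15 9)(7 13 10 11) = [3, 1, 4, 2, 15, 5, 6, 13, 8, 0, 11, 7, 12, 10, 14, 9]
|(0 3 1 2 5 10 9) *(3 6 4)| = |(0 6 4 3 1 2 5 10 9)| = 9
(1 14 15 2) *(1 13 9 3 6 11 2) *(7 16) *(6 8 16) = (1 14 15)(2 13 9 3 8 16 7 6 11) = [0, 14, 13, 8, 4, 5, 11, 6, 16, 3, 10, 2, 12, 9, 15, 1, 7]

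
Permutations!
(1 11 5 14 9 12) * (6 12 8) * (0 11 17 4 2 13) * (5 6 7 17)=(0 11 6 12 1 5 14 9 8 7 17 4 2 13)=[11, 5, 13, 3, 2, 14, 12, 17, 7, 8, 10, 6, 1, 0, 9, 15, 16, 4]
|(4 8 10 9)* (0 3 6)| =12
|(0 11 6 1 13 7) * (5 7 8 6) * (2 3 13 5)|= |(0 11 2 3 13 8 6 1 5 7)|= 10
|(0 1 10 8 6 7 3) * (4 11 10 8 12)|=12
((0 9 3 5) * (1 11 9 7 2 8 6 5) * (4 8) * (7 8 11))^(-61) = ((0 8 6 5)(1 7 2 4 11 9 3))^(-61) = (0 5 6 8)(1 2 11 3 7 4 9)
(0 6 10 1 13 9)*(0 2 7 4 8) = (0 6 10 1 13 9 2 7 4 8) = [6, 13, 7, 3, 8, 5, 10, 4, 0, 2, 1, 11, 12, 9]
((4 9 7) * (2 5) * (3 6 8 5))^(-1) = ((2 3 6 8 5)(4 9 7))^(-1) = (2 5 8 6 3)(4 7 9)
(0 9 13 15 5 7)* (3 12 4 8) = (0 9 13 15 5 7)(3 12 4 8) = [9, 1, 2, 12, 8, 7, 6, 0, 3, 13, 10, 11, 4, 15, 14, 5]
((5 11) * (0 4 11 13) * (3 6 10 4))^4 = (0 4)(3 11)(5 6)(10 13)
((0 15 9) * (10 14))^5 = (0 9 15)(10 14)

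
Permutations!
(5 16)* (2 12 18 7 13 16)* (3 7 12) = (2 3 7 13 16 5)(12 18) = [0, 1, 3, 7, 4, 2, 6, 13, 8, 9, 10, 11, 18, 16, 14, 15, 5, 17, 12]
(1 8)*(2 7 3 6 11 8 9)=[0, 9, 7, 6, 4, 5, 11, 3, 1, 2, 10, 8]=(1 9 2 7 3 6 11 8)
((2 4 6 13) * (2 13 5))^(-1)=((13)(2 4 6 5))^(-1)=(13)(2 5 6 4)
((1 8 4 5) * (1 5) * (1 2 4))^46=(8)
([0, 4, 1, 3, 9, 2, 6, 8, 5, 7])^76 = [0, 2, 5, 3, 1, 8, 6, 9, 7, 4]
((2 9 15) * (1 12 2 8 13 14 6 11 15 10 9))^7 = (1 12 2)(6 11 15 8 13 14)(9 10)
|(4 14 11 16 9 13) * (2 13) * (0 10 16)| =|(0 10 16 9 2 13 4 14 11)| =9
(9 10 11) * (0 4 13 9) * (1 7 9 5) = (0 4 13 5 1 7 9 10 11) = [4, 7, 2, 3, 13, 1, 6, 9, 8, 10, 11, 0, 12, 5]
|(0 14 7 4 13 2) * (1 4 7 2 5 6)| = |(0 14 2)(1 4 13 5 6)| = 15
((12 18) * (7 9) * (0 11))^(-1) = ((0 11)(7 9)(12 18))^(-1) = (0 11)(7 9)(12 18)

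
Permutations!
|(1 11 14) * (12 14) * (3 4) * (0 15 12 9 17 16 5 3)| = |(0 15 12 14 1 11 9 17 16 5 3 4)| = 12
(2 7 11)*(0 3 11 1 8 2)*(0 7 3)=(1 8 2 3 11 7)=[0, 8, 3, 11, 4, 5, 6, 1, 2, 9, 10, 7]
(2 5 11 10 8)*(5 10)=[0, 1, 10, 3, 4, 11, 6, 7, 2, 9, 8, 5]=(2 10 8)(5 11)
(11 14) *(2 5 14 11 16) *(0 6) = (0 6)(2 5 14 16) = [6, 1, 5, 3, 4, 14, 0, 7, 8, 9, 10, 11, 12, 13, 16, 15, 2]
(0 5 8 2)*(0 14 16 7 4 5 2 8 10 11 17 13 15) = [2, 1, 14, 3, 5, 10, 6, 4, 8, 9, 11, 17, 12, 15, 16, 0, 7, 13] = (0 2 14 16 7 4 5 10 11 17 13 15)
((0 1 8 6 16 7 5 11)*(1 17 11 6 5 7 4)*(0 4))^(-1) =((0 17 11 4 1 8 5 6 16))^(-1) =(0 16 6 5 8 1 4 11 17)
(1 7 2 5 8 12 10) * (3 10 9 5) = (1 7 2 3 10)(5 8 12 9) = [0, 7, 3, 10, 4, 8, 6, 2, 12, 5, 1, 11, 9]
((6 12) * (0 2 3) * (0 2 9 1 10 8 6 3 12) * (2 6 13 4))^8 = ((0 9 1 10 8 13 4 2 12 3 6))^8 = (0 12 13 1 6 2 8 9 3 4 10)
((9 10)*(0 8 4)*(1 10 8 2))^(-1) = (0 4 8 9 10 1 2)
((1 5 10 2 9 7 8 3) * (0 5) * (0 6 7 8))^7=(0 1 9 5 6 8 10 7 3 2)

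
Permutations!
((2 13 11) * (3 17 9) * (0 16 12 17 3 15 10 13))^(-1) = (0 2 11 13 10 15 9 17 12 16)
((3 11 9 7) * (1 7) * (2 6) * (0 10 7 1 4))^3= (0 3 4 7 9 10 11)(2 6)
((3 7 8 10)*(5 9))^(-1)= (3 10 8 7)(5 9)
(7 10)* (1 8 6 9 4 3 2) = (1 8 6 9 4 3 2)(7 10) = [0, 8, 1, 2, 3, 5, 9, 10, 6, 4, 7]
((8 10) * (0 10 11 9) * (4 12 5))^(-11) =((0 10 8 11 9)(4 12 5))^(-11) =(0 9 11 8 10)(4 12 5)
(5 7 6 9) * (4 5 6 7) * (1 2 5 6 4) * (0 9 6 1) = (0 9 4 1 2 5) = [9, 2, 5, 3, 1, 0, 6, 7, 8, 4]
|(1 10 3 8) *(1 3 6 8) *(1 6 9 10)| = 6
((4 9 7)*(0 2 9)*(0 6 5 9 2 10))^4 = (10)(4 7 9 5 6)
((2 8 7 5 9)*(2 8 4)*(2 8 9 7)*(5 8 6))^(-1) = (9)(2 8 7 5 6 4)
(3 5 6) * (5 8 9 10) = (3 8 9 10 5 6) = [0, 1, 2, 8, 4, 6, 3, 7, 9, 10, 5]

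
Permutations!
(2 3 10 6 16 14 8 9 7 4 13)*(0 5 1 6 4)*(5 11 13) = (0 11 13 2 3 10 4 5 1 6 16 14 8 9 7) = [11, 6, 3, 10, 5, 1, 16, 0, 9, 7, 4, 13, 12, 2, 8, 15, 14]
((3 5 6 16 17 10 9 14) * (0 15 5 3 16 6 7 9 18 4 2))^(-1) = ((0 15 5 7 9 14 16 17 10 18 4 2))^(-1) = (0 2 4 18 10 17 16 14 9 7 5 15)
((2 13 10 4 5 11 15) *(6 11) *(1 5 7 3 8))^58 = (1 3 4 13 15 6)(2 11 5 8 7 10)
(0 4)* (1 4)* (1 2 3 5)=(0 2 3 5 1 4)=[2, 4, 3, 5, 0, 1]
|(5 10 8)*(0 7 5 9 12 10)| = 12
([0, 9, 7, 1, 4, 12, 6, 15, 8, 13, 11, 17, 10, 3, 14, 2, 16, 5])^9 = (1 9 13 3)(5 17 11 10 12)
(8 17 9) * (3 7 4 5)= (3 7 4 5)(8 17 9)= [0, 1, 2, 7, 5, 3, 6, 4, 17, 8, 10, 11, 12, 13, 14, 15, 16, 9]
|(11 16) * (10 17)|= |(10 17)(11 16)|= 2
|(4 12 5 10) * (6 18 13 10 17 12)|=15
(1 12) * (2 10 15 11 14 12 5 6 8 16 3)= [0, 5, 10, 2, 4, 6, 8, 7, 16, 9, 15, 14, 1, 13, 12, 11, 3]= (1 5 6 8 16 3 2 10 15 11 14 12)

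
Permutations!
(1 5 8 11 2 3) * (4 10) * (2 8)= (1 5 2 3)(4 10)(8 11)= [0, 5, 3, 1, 10, 2, 6, 7, 11, 9, 4, 8]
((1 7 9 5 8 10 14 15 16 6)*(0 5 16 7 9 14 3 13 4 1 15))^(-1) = ((0 5 8 10 3 13 4 1 9 16 6 15 7 14))^(-1) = (0 14 7 15 6 16 9 1 4 13 3 10 8 5)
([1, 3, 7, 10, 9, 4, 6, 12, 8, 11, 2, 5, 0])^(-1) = (0 12 7 2 10 3 1)(4 5 11 9)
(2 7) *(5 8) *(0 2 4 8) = (0 2 7 4 8 5) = [2, 1, 7, 3, 8, 0, 6, 4, 5]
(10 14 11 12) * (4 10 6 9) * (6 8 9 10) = (4 6 10 14 11 12 8 9) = [0, 1, 2, 3, 6, 5, 10, 7, 9, 4, 14, 12, 8, 13, 11]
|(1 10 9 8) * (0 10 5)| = 6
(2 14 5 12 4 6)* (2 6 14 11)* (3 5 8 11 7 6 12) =(2 7 6 12 4 14 8 11)(3 5) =[0, 1, 7, 5, 14, 3, 12, 6, 11, 9, 10, 2, 4, 13, 8]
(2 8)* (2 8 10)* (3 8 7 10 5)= [0, 1, 5, 8, 4, 3, 6, 10, 7, 9, 2]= (2 5 3 8 7 10)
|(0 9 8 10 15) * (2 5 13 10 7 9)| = |(0 2 5 13 10 15)(7 9 8)| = 6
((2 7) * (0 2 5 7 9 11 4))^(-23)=(0 9 4 2 11)(5 7)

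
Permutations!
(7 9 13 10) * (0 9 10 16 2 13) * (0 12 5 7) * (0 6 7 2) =(0 9 12 5 2 13 16)(6 7 10) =[9, 1, 13, 3, 4, 2, 7, 10, 8, 12, 6, 11, 5, 16, 14, 15, 0]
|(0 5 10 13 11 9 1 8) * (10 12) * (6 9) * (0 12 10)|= |(0 5 10 13 11 6 9 1 8 12)|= 10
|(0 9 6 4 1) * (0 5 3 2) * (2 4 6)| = 12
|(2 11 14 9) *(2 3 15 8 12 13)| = 9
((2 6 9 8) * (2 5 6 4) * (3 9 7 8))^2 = (9)(5 7)(6 8)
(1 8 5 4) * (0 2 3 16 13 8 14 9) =[2, 14, 3, 16, 1, 4, 6, 7, 5, 0, 10, 11, 12, 8, 9, 15, 13] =(0 2 3 16 13 8 5 4 1 14 9)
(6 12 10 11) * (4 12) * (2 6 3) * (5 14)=(2 6 4 12 10 11 3)(5 14)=[0, 1, 6, 2, 12, 14, 4, 7, 8, 9, 11, 3, 10, 13, 5]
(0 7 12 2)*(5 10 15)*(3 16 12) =[7, 1, 0, 16, 4, 10, 6, 3, 8, 9, 15, 11, 2, 13, 14, 5, 12] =(0 7 3 16 12 2)(5 10 15)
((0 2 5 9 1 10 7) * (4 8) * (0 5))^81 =(0 2)(1 10 7 5 9)(4 8)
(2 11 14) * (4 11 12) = (2 12 4 11 14) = [0, 1, 12, 3, 11, 5, 6, 7, 8, 9, 10, 14, 4, 13, 2]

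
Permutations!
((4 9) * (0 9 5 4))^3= (0 9)(4 5)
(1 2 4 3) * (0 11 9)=(0 11 9)(1 2 4 3)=[11, 2, 4, 1, 3, 5, 6, 7, 8, 0, 10, 9]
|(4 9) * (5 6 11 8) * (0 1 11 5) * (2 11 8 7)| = |(0 1 8)(2 11 7)(4 9)(5 6)| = 6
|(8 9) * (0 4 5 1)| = |(0 4 5 1)(8 9)| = 4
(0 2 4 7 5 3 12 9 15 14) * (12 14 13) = [2, 1, 4, 14, 7, 3, 6, 5, 8, 15, 10, 11, 9, 12, 0, 13] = (0 2 4 7 5 3 14)(9 15 13 12)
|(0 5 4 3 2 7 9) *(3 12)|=8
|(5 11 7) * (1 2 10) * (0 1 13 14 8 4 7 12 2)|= |(0 1)(2 10 13 14 8 4 7 5 11 12)|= 10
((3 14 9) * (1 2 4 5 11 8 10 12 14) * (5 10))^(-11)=(1 14 4 3 12 2 9 10)(5 11 8)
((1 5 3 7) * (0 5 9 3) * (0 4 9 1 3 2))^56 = (0 5 4 9 2)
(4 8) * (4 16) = (4 8 16) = [0, 1, 2, 3, 8, 5, 6, 7, 16, 9, 10, 11, 12, 13, 14, 15, 4]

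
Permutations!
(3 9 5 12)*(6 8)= (3 9 5 12)(6 8)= [0, 1, 2, 9, 4, 12, 8, 7, 6, 5, 10, 11, 3]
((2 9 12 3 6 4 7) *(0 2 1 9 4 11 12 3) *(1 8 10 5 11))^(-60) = ((0 2 4 7 8 10 5 11 12)(1 9 3 6))^(-60) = (0 7 5)(2 8 11)(4 10 12)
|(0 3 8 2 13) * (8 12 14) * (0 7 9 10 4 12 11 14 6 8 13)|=13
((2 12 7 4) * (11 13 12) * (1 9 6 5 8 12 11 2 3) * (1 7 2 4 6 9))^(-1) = ((2 4 3 7 6 5 8 12)(11 13))^(-1) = (2 12 8 5 6 7 3 4)(11 13)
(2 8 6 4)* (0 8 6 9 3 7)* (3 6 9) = (0 8 3 7)(2 9 6 4) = [8, 1, 9, 7, 2, 5, 4, 0, 3, 6]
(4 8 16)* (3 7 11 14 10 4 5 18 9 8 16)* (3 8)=[0, 1, 2, 7, 16, 18, 6, 11, 8, 3, 4, 14, 12, 13, 10, 15, 5, 17, 9]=(3 7 11 14 10 4 16 5 18 9)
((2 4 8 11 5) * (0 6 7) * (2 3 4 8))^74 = ((0 6 7)(2 8 11 5 3 4))^74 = (0 7 6)(2 11 3)(4 8 5)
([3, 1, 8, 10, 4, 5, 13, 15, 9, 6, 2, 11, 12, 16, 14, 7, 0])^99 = (16)(7 15)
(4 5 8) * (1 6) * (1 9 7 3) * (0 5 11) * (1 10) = (0 5 8 4 11)(1 6 9 7 3 10) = [5, 6, 2, 10, 11, 8, 9, 3, 4, 7, 1, 0]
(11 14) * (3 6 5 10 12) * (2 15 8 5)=(2 15 8 5 10 12 3 6)(11 14)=[0, 1, 15, 6, 4, 10, 2, 7, 5, 9, 12, 14, 3, 13, 11, 8]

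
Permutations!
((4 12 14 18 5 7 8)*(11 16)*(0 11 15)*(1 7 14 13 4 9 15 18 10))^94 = ((0 11 16 18 5 14 10 1 7 8 9 15)(4 12 13))^94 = (0 9 7 10 5 16)(1 14 18 11 15 8)(4 12 13)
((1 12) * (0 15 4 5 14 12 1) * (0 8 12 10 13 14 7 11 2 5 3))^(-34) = (0 4)(2 7)(3 15)(5 11)(10 14 13)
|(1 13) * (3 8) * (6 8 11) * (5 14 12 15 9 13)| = 28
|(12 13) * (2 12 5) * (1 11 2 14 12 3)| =|(1 11 2 3)(5 14 12 13)| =4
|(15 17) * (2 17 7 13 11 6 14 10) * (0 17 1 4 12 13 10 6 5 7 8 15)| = 18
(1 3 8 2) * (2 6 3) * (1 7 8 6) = (1 2 7 8)(3 6) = [0, 2, 7, 6, 4, 5, 3, 8, 1]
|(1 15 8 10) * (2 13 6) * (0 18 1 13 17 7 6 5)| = |(0 18 1 15 8 10 13 5)(2 17 7 6)| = 8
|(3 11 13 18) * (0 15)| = 4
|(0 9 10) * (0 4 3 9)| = 4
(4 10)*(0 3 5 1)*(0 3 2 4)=(0 2 4 10)(1 3 5)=[2, 3, 4, 5, 10, 1, 6, 7, 8, 9, 0]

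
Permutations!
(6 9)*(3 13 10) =(3 13 10)(6 9) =[0, 1, 2, 13, 4, 5, 9, 7, 8, 6, 3, 11, 12, 10]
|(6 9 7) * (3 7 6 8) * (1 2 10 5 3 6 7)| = |(1 2 10 5 3)(6 9 7 8)| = 20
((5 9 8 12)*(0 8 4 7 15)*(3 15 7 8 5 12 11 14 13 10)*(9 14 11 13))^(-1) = (0 15 3 10 13 8 4 9 14 5)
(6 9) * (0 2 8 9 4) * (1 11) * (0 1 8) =(0 2)(1 11 8 9 6 4) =[2, 11, 0, 3, 1, 5, 4, 7, 9, 6, 10, 8]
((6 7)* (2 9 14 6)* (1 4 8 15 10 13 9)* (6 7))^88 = (1 7 9 10 8)(2 14 13 15 4)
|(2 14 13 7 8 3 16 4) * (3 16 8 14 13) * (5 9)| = 8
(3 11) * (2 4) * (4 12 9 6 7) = [0, 1, 12, 11, 2, 5, 7, 4, 8, 6, 10, 3, 9] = (2 12 9 6 7 4)(3 11)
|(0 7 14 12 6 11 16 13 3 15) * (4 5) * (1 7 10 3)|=|(0 10 3 15)(1 7 14 12 6 11 16 13)(4 5)|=8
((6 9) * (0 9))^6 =((0 9 6))^6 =(9)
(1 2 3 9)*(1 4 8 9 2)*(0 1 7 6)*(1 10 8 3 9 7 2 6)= (0 10 8 7 1 2 9 4 3 6)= [10, 2, 9, 6, 3, 5, 0, 1, 7, 4, 8]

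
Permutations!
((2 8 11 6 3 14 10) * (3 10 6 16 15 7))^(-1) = (2 10 6 14 3 7 15 16 11 8)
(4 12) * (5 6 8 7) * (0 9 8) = [9, 1, 2, 3, 12, 6, 0, 5, 7, 8, 10, 11, 4] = (0 9 8 7 5 6)(4 12)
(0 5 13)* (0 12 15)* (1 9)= [5, 9, 2, 3, 4, 13, 6, 7, 8, 1, 10, 11, 15, 12, 14, 0]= (0 5 13 12 15)(1 9)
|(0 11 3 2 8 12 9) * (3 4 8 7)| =6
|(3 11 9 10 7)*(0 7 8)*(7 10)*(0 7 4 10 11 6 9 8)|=9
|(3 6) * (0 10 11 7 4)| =10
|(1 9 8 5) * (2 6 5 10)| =7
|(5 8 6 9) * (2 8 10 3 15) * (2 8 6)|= |(2 6 9 5 10 3 15 8)|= 8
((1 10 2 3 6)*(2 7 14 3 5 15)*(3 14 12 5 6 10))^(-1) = ((1 3 10 7 12 5 15 2 6))^(-1) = (1 6 2 15 5 12 7 10 3)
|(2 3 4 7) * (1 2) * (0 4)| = |(0 4 7 1 2 3)| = 6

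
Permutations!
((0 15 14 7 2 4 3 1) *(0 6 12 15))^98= (1 3 4 2 7 14 15 12 6)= ((1 6 12 15 14 7 2 4 3))^98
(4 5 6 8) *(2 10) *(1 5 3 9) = (1 5 6 8 4 3 9)(2 10) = [0, 5, 10, 9, 3, 6, 8, 7, 4, 1, 2]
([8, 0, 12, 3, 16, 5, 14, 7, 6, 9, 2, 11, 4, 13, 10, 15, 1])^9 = (0 1 16 4 12 2 10 14 6 8)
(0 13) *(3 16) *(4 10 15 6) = (0 13)(3 16)(4 10 15 6) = [13, 1, 2, 16, 10, 5, 4, 7, 8, 9, 15, 11, 12, 0, 14, 6, 3]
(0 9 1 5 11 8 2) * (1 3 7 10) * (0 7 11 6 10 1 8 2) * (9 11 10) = (0 11 2 7 1 5 6 9 3 10 8) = [11, 5, 7, 10, 4, 6, 9, 1, 0, 3, 8, 2]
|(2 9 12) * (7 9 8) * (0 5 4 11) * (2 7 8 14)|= |(0 5 4 11)(2 14)(7 9 12)|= 12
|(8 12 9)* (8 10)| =4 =|(8 12 9 10)|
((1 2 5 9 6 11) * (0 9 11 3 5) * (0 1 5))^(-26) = (11)(0 6)(3 9) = ((0 9 6 3)(1 2)(5 11))^(-26)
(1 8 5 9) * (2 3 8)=[0, 2, 3, 8, 4, 9, 6, 7, 5, 1]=(1 2 3 8 5 9)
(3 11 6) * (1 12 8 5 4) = [0, 12, 2, 11, 1, 4, 3, 7, 5, 9, 10, 6, 8] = (1 12 8 5 4)(3 11 6)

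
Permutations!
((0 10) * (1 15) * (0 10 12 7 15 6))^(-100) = ((0 12 7 15 1 6))^(-100) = (0 7 1)(6 12 15)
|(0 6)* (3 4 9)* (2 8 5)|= 6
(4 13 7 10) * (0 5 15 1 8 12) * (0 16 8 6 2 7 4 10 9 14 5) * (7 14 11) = [0, 6, 14, 3, 13, 15, 2, 9, 12, 11, 10, 7, 16, 4, 5, 1, 8] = (1 6 2 14 5 15)(4 13)(7 9 11)(8 12 16)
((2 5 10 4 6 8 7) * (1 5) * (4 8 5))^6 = ((1 4 6 5 10 8 7 2))^6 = (1 7 10 6)(2 8 5 4)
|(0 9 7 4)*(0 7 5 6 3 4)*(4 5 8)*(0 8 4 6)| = 8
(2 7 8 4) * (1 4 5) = [0, 4, 7, 3, 2, 1, 6, 8, 5] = (1 4 2 7 8 5)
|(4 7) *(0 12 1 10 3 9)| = |(0 12 1 10 3 9)(4 7)| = 6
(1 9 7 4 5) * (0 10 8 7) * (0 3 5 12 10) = (1 9 3 5)(4 12 10 8 7) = [0, 9, 2, 5, 12, 1, 6, 4, 7, 3, 8, 11, 10]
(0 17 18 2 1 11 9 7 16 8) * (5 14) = [17, 11, 1, 3, 4, 14, 6, 16, 0, 7, 10, 9, 12, 13, 5, 15, 8, 18, 2] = (0 17 18 2 1 11 9 7 16 8)(5 14)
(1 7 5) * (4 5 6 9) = (1 7 6 9 4 5) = [0, 7, 2, 3, 5, 1, 9, 6, 8, 4]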